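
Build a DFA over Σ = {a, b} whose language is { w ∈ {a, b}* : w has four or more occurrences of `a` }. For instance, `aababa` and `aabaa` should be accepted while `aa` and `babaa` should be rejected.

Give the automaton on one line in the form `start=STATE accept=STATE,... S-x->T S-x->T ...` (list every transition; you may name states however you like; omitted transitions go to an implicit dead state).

Count `a`s, saturating at 5: states q0 through q4 mean 0 through 4 `a`s seen; q5 means more than 4. Each `a` increments (capped at q5); other symbols loop. Accept from {q4, q5}.
With 6 states:
        a   b  
>  q0   q1  q0 
   q1   q2  q1 
   q2   q3  q2 
   q3   q4  q3 
 * q4   q5  q4 
 * q5   q5  q5 
(> = start, * = accepting)

start=q0 accept=q4,q5 q0-a->q1 q0-b->q0 q1-a->q2 q1-b->q1 q2-a->q3 q2-b->q2 q3-a->q4 q3-b->q3 q4-a->q5 q4-b->q4 q5-a->q5 q5-b->q5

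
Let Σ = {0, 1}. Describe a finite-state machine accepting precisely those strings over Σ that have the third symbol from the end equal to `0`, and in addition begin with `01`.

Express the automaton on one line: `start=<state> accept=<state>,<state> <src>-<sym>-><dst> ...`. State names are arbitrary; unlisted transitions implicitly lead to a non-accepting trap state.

Build one automaton per condition and run them in lockstep. The first has 15 states tracking the last 3 symbols read; the second has 4 states tracking whether the input so far still matches the prefix `01`. A product state is a pair (one from each), accepting exactly when both do.
With 23 states:
          0    1  
>  q0     q1   q2 
   q1     q3   q4 
   q2     q5   q6 
   q3     q7   q8 
   q4     q9  q10 
   q5    q11  q12 
   q6    q13  q14 
   q7     q7   q8 
   q8    q15  q16 
 * q9    q17  q18 
 * q10   q19  q20 
   q11    q7   q8 
   q12   q15  q16 
   q13   q11  q12 
   q14   q13  q14 
   q15   q11  q12 
   q16   q13  q14 
   q17   q21  q22 
   q18    q9  q10 
   q19   q17  q18 
   q20   q19  q20 
 * q21   q21  q22 
 * q22    q9  q10 
(> = start, * = accepting)

start=q0 accept=q9,q10,q21,q22 q0-0->q1 q0-1->q2 q1-0->q3 q1-1->q4 q2-0->q5 q2-1->q6 q3-0->q7 q3-1->q8 q4-0->q9 q4-1->q10 q5-0->q11 q5-1->q12 q6-0->q13 q6-1->q14 q7-0->q7 q7-1->q8 q8-0->q15 q8-1->q16 q9-0->q17 q9-1->q18 q10-0->q19 q10-1->q20 q11-0->q7 q11-1->q8 q12-0->q15 q12-1->q16 q13-0->q11 q13-1->q12 q14-0->q13 q14-1->q14 q15-0->q11 q15-1->q12 q16-0->q13 q16-1->q14 q17-0->q21 q17-1->q22 q18-0->q9 q18-1->q10 q19-0->q17 q19-1->q18 q20-0->q19 q20-1->q20 q21-0->q21 q21-1->q22 q22-0->q9 q22-1->q10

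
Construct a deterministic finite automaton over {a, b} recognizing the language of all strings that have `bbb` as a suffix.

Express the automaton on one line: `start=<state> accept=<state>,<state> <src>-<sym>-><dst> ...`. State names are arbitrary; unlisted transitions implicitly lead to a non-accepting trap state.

start=S0 accept=S3 S0-a->S0 S0-b->S1 S1-a->S0 S1-b->S2 S2-a->S0 S2-b->S3 S3-a->S0 S3-b->S3

Let each state record the length of the longest suffix of the input read so far that is also a prefix of `bbb`. S1 means the last symbol is `b`; S2 means the last 2 symbols are `bb`; S3 means the last 3 symbols are `bbb`. Accept only at S3, where the string currently ends in `bbb`.
        a   b  
>  S0   S0  S1 
   S1   S0  S2 
   S2   S0  S3 
 * S3   S0  S3 
(> = start, * = accepting)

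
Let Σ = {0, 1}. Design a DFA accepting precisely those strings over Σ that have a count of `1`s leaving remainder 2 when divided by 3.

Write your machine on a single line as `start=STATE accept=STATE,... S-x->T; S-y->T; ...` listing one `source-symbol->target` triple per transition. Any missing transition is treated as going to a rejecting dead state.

The only thing that matters is how many `1`s have appeared, reduced mod 3. Use one state per residue: A for 0, …, C for 2. Reading `1` moves to the next residue; anything else stays put. C is accepting.
3 states suffice.
       0  1 
>  A   A  B 
   B   B  C 
 * C   C  A 
(> = start, * = accepting)

start=A; accept=C; A-0->A; A-1->B; B-0->B; B-1->C; C-0->C; C-1->A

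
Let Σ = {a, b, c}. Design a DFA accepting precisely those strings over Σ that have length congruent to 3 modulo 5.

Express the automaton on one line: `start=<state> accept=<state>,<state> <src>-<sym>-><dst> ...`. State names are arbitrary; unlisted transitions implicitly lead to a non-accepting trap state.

start=s0 accept=s3 s0-a->s1 s0-b->s1 s0-c->s1 s1-a->s2 s1-b->s2 s1-c->s2 s2-a->s3 s2-b->s3 s2-c->s3 s3-a->s4 s3-b->s4 s3-c->s4 s4-a->s0 s4-b->s0 s4-c->s0

Only the length mod 5 matters, so use a 5-cycle: from any state, every input symbol moves to the next state, wrapping s4 back to s0. Mark s3 accepting.
5 states suffice.
        a   b   c  
>  s0   s1  s1  s1 
   s1   s2  s2  s2 
   s2   s3  s3  s3 
 * s3   s4  s4  s4 
   s4   s0  s0  s0 
(> = start, * = accepting)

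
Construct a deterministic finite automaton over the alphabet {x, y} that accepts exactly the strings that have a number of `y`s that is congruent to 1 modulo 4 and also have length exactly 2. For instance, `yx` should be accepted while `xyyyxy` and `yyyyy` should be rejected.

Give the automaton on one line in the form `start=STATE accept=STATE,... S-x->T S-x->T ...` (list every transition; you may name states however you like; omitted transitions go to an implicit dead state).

Build one automaton per condition and run them in lockstep. One (4 states) tracks the count of `y`s modulo 4; the other (4 states) tracks the input length, saturating at 3. Each combined state is a pair, one component from each; accept when both components accept. Equivalent product states are then merged.
With 5 states:
        x   y  
>  S0   S1  S2 
   S1   S3  S4 
   S2   S4  S3 
   S3   S3  S3 
 * S4   S3  S3 
(> = start, * = accepting)

start=S0 accept=S4 S0-x->S1 S0-y->S2 S1-x->S3 S1-y->S4 S2-x->S4 S2-y->S3 S3-x->S3 S3-y->S3 S4-x->S3 S4-y->S3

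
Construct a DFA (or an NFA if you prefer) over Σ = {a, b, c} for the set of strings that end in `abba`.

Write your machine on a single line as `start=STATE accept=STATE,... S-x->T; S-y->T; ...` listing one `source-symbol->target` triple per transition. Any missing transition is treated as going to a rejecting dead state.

Let each state record the length of the longest suffix of the input read so far that is also a prefix of `abba`. s1 means the last symbol is `a`; s2 means the last 2 symbols are `ab`; s3 means the last 3 symbols are `abb`; s4 means the last 4 symbols are `abba`. Accept only at s4, where the string currently ends in `abba`.
5 states suffice.
        a   b   c  
>  s0   s1  s0  s0 
   s1   s1  s2  s0 
   s2   s1  s3  s0 
   s3   s4  s0  s0 
 * s4   s1  s2  s0 
(> = start, * = accepting)

start=s0; accept=s4; s0-a->s1; s0-b->s0; s0-c->s0; s1-a->s1; s1-b->s2; s1-c->s0; s2-a->s1; s2-b->s3; s2-c->s0; s3-a->s4; s3-b->s0; s3-c->s0; s4-a->s1; s4-b->s2; s4-c->s0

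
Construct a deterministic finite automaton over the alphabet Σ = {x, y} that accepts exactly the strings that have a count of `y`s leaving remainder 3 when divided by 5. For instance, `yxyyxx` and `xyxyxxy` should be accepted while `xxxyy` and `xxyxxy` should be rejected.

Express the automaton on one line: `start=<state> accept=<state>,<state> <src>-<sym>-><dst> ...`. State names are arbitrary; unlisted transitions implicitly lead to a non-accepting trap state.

The only thing that matters is how many `y`s have appeared, reduced mod 5. Use one state per residue: s0 for 0, …, s4 for 4. Reading `y` moves to the next residue; anything else stays put. s3 is accepting.
        x   y  
>  s0   s0  s1 
   s1   s1  s2 
   s2   s2  s3 
 * s3   s3  s4 
   s4   s4  s0 
(> = start, * = accepting)

start=s0 accept=s3 s0-x->s0 s0-y->s1 s1-x->s1 s1-y->s2 s2-x->s2 s2-y->s3 s3-x->s3 s3-y->s4 s4-x->s4 s4-y->s0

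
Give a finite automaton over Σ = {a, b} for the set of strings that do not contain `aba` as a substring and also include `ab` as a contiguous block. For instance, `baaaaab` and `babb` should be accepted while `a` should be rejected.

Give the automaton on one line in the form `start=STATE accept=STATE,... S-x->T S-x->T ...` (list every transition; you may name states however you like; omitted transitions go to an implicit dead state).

Run two small machines in parallel and take their product. One (4 states) tracks partial matches of the forbidden pattern `aba`; the other (3 states) tracks whether and how much of `ab` has been seen. Each combined state is a pair, one component from each; accept when both components accept.
With 6 states:
        a   b  
>  S0   S1  S0 
   S1   S1  S2 
 * S2   S3  S4 
   S3   S3  S3 
 * S4   S5  S4 
 * S5   S5  S2 
(> = start, * = accepting)

start=S0 accept=S2,S4,S5 S0-a->S1 S0-b->S0 S1-a->S1 S1-b->S2 S2-a->S3 S2-b->S4 S3-a->S3 S3-b->S3 S4-a->S5 S4-b->S4 S5-a->S5 S5-b->S2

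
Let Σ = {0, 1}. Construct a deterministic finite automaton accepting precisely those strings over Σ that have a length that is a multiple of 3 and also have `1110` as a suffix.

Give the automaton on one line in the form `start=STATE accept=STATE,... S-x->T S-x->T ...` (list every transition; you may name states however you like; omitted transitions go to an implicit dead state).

Build one automaton per condition and run them in lockstep. One (3 states) tracks the input length modulo 3; the other (5 states) tracks how much of the suffix `1110` has currently been matched. Each combined state is a pair, one component from each; accept when both components accept. After merging equivalent states the machine shrinks.
With 7 states:
        0   1  
>  s0   s1  s1 
   s1   s2  s2 
   s2   s0  s3 
   s3   s1  s4 
   s4   s2  s5 
   s5   s6  s3 
 * s6   s1  s1 
(> = start, * = accepting)

start=s0 accept=s6 s0-0->s1 s0-1->s1 s1-0->s2 s1-1->s2 s2-0->s0 s2-1->s3 s3-0->s1 s3-1->s4 s4-0->s2 s4-1->s5 s5-0->s6 s5-1->s3 s6-0->s1 s6-1->s1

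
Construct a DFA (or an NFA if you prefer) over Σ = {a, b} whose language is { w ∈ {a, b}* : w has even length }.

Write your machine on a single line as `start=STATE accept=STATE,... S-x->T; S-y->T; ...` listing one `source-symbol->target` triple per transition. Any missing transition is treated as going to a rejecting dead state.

Only the length mod 2 matters, so use a 2-cycle: from any state, every input symbol moves to the next state, wrapping q1 back to q0. Mark q0 accepting.
2 states suffice.
        a   b  
>* q0   q1  q1 
   q1   q0  q0 
(> = start, * = accepting)

start=q0; accept=q0; q0-a->q1; q0-b->q1; q1-a->q0; q1-b->q0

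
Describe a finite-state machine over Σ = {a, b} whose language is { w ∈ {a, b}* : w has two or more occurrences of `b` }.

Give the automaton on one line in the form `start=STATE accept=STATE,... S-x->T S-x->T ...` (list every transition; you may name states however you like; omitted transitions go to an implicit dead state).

start=S0 accept=S2,S3 S0-a->S0 S0-b->S1 S1-a->S1 S1-b->S2 S2-a->S2 S2-b->S3 S3-a->S3 S3-b->S3

Count `b`s, saturating at 3: states S0 through S2 mean 0 through 2 `b`s seen; S3 means more than 2. Each `b` increments (capped at S3); other symbols loop. Accept from {S2, S3}.
        a   b  
>  S0   S0  S1 
   S1   S1  S2 
 * S2   S2  S3 
 * S3   S3  S3 
(> = start, * = accepting)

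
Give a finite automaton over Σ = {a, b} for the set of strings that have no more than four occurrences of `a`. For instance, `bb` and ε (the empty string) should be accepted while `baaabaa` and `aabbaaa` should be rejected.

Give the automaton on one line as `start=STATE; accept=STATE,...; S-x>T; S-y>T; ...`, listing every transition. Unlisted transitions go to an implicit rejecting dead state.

Only the number of `a`s matters, and only up to 5. Make a chain s0 → s1 → s2 → s3 → s4 → s5 advanced by each `a` (with s5 absorbing); every other symbol self-loops. The accepting set is {s0, s1, s2, s3, s4}.
        a   b  
>* s0   s1  s0 
 * s1   s2  s1 
 * s2   s3  s2 
 * s3   s4  s3 
 * s4   s5  s4 
   s5   s5  s5 
(> = start, * = accepting)

start=s0; accept=s0,s1,s2,s3,s4; s0-a>s1; s0-b>s0; s1-a>s2; s1-b>s1; s2-a>s3; s2-b>s2; s3-a>s4; s3-b>s3; s4-a>s5; s4-b>s4; s5-a>s5; s5-b>s5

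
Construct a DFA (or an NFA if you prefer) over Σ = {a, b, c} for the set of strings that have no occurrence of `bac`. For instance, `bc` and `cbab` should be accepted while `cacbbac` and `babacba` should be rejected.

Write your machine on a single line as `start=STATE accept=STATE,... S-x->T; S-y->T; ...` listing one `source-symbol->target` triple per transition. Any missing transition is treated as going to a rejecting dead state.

start=S0; accept=S0,S1,S2; S0-a->S0; S0-b->S1; S0-c->S0; S1-a->S2; S1-b->S1; S1-c->S0; S2-a->S0; S2-b->S1; S2-c->S3; S3-a->S3; S3-b->S3; S3-c->S3

Track partial matches of the forbidden pattern `bac`. State S3 is a dead state reached once `bac` has occurred; every other state accepts. S0 means no part of `bac` is currently matched.
A 4-state machine:
        a   b   c  
>* S0   S0  S1  S0 
 * S1   S2  S1  S0 
 * S2   S0  S1  S3 
   S3   S3  S3  S3 
(> = start, * = accepting)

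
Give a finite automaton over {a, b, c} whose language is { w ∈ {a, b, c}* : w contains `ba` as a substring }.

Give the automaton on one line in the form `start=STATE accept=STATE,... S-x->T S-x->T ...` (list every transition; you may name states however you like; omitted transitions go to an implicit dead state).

Track how much of `ba` has been matched so far: state q0 is no progress, q2 is the absorbing accept state reached once `ba` has occurred. Intermediate states record partial matches; on a mismatch, fall back to the longest reusable overlap.
With 3 states:
        a   b   c  
>  q0   q0  q1  q0 
   q1   q2  q1  q0 
 * q2   q2  q2  q2 
(> = start, * = accepting)

start=q0 accept=q2 q0-a->q0 q0-b->q1 q0-c->q0 q1-a->q2 q1-b->q1 q1-c->q0 q2-a->q2 q2-b->q2 q2-c->q2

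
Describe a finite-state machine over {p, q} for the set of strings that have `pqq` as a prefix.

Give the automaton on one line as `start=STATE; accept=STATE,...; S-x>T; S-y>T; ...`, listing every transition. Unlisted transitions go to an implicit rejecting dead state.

Check the first 3 symbols one by one: S0 through S2 record how many have matched `pqq` so far; any wrong symbol goes to the dead state S4. After all 3 match we enter the accepting sink S3.
A 5-state machine:
        p   q  
>  S0   S1  S4 
   S1   S4  S2 
   S2   S4  S3 
 * S3   S3  S3 
   S4   S4  S4 
(> = start, * = accepting)

start=S0; accept=S3; S0-p>S1; S0-q>S4; S1-p>S4; S1-q>S2; S2-p>S4; S2-q>S3; S3-p>S3; S3-q>S3; S4-p>S4; S4-q>S4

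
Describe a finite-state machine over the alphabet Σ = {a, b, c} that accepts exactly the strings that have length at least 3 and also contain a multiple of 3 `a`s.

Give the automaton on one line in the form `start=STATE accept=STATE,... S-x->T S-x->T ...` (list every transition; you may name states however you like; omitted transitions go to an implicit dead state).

start=s0 accept=s5 s0-a->s1 s0-b->s2 s0-c->s2 s1-a->s3 s1-b->s1 s1-c->s1 s2-a->s1 s2-b->s4 s2-c->s4 s3-a->s5 s3-b->s3 s3-c->s3 s4-a->s1 s4-b->s5 s4-c->s5 s5-a->s1 s5-b->s5 s5-c->s5

Build one automaton per condition and run them in lockstep. One (5 states) tracks the input length, saturating at 4; the other (3 states) tracks the count of `a`s modulo 3. Each combined state is a pair, one component from each; accept when both components accept. Minimizing collapses redundant product states.
        a   b   c  
>  s0   s1  s2  s2 
   s1   s3  s1  s1 
   s2   s1  s4  s4 
   s3   s5  s3  s3 
   s4   s1  s5  s5 
 * s5   s1  s5  s5 
(> = start, * = accepting)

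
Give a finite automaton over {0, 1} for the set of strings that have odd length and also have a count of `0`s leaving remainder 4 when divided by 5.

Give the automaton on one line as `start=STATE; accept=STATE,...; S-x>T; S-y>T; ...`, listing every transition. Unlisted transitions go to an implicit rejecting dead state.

start=q0; accept=q9; q0-0>q1; q0-1>q2; q1-0>q3; q1-1>q4; q2-0>q4; q2-1>q0; q3-0>q5; q3-1>q6; q4-0>q6; q4-1>q1; q5-0>q7; q5-1>q8; q6-0>q8; q6-1>q3; q7-0>q2; q7-1>q9; q8-0>q9; q8-1>q5; q9-0>q0; q9-1>q7

Run two small machines in parallel and take their product. One (2 states) tracks the input length modulo 2; the other (5 states) tracks the count of `0`s modulo 5. Each combined state is a pair, one component from each; accept when both components accept.
With 10 states:
        0   1  
>  q0   q1  q2 
   q1   q3  q4 
   q2   q4  q0 
   q3   q5  q6 
   q4   q6  q1 
   q5   q7  q8 
   q6   q8  q3 
   q7   q2  q9 
   q8   q9  q5 
 * q9   q0  q7 
(> = start, * = accepting)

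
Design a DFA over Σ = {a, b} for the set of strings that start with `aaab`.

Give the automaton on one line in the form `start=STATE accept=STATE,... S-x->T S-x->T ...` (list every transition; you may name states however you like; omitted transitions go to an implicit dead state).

Walk along `aaab` while the input agrees: from S0 take `a` to S1, and so on. Any deviation drops to the rejecting sink S5. Once S4 is reached the prefix is confirmed and every continuation is accepted.
A 6-state machine:
        a   b  
>  S0   S1  S5 
   S1   S2  S5 
   S2   S3  S5 
   S3   S5  S4 
 * S4   S4  S4 
   S5   S5  S5 
(> = start, * = accepting)

start=S0 accept=S4 S0-a->S1 S0-b->S5 S1-a->S2 S1-b->S5 S2-a->S3 S2-b->S5 S3-a->S5 S3-b->S4 S4-a->S4 S4-b->S4 S5-a->S5 S5-b->S5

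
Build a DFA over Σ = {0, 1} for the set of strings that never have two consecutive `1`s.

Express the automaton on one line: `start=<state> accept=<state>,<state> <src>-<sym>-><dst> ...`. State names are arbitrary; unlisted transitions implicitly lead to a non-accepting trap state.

This is the complement of 'contains `11`'. Use the same substring-matching states — s0 through s2 holding how much of `11` has just been matched — but flip the accepting set: everything except the trap s2 accepts.
With 3 states:
        0   1  
>* s0   s0  s1 
 * s1   s0  s2 
   s2   s2  s2 
(> = start, * = accepting)

start=s0 accept=s0,s1 s0-0->s0 s0-1->s1 s1-0->s0 s1-1->s2 s2-0->s2 s2-1->s2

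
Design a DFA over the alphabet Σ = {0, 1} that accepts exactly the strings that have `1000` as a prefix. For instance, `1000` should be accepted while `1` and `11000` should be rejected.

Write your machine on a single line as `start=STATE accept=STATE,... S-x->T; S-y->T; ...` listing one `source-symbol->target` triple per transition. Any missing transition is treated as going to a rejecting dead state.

Check the first 4 symbols one by one: s0 through s3 record how many have matched `1000` so far; any wrong symbol goes to the dead state s5. After all 4 match we enter the accepting sink s4.
6 states suffice.
        0   1  
>  s0   s5  s1 
   s1   s2  s5 
   s2   s3  s5 
   s3   s4  s5 
 * s4   s4  s4 
   s5   s5  s5 
(> = start, * = accepting)

start=s0; accept=s4; s0-0->s5; s0-1->s1; s1-0->s2; s1-1->s5; s2-0->s3; s2-1->s5; s3-0->s4; s3-1->s5; s4-0->s4; s4-1->s4; s5-0->s5; s5-1->s5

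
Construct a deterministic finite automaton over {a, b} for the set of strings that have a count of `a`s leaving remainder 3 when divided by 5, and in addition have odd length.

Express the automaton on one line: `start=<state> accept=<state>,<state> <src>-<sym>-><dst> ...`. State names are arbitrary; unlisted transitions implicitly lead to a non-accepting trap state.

start=S0 accept=S5 S0-a->S1 S0-b->S2 S1-a->S3 S1-b->S4 S2-a->S4 S2-b->S0 S3-a->S5 S3-b->S6 S4-a->S6 S4-b->S1 S5-a->S7 S5-b->S8 S6-a->S8 S6-b->S3 S7-a->S2 S7-b->S9 S8-a->S9 S8-b->S5 S9-a->S0 S9-b->S7

Handle the two conditions separately and then intersect. The first has 5 states tracking the count of `a`s modulo 5; the second has 2 states tracking the input length modulo 2. A product state is a pair (one from each), accepting exactly when both do.
A 10-state machine:
        a   b  
>  S0   S1  S2 
   S1   S3  S4 
   S2   S4  S0 
   S3   S5  S6 
   S4   S6  S1 
 * S5   S7  S8 
   S6   S8  S3 
   S7   S2  S9 
   S8   S9  S5 
   S9   S0  S7 
(> = start, * = accepting)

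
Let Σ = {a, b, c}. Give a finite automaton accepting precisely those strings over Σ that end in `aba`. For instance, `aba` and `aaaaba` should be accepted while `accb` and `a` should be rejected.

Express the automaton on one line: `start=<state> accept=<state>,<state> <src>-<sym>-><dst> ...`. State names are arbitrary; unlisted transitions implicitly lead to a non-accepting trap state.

start=q0 accept=q3 q0-a->q1 q0-b->q0 q0-c->q0 q1-a->q1 q1-b->q2 q1-c->q0 q2-a->q3 q2-b->q0 q2-c->q0 q3-a->q1 q3-b->q2 q3-c->q0

Remember how much of `aba` the current input suffix matches. State q0 means no match yet; q1 means the last symbol is `a`; q2 means the last 2 symbols are `ab`; q3 means the last 3 symbols are `aba`. Only q3 accepts. On a mismatch, fall back to the longest proper suffix that is still a prefix of `aba`.
With 4 states:
        a   b   c  
>  q0   q1  q0  q0 
   q1   q1  q2  q0 
   q2   q3  q0  q0 
 * q3   q1  q2  q0 
(> = start, * = accepting)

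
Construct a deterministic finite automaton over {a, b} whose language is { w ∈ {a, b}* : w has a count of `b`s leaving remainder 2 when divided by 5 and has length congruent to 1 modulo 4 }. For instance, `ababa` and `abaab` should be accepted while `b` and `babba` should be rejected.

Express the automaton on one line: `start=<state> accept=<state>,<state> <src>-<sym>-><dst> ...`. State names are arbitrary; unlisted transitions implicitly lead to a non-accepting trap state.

start=q0 accept=q14 q0-a->q1 q0-b->q2 q1-a->q3 q1-b->q4 q2-a->q4 q2-b->q5 q3-a->q6 q3-b->q7 q4-a->q7 q4-b->q8 q5-a->q8 q5-b->q9 q6-a->q0 q6-b->q10 q7-a->q10 q7-b->q11 q8-a->q11 q8-b->q12 q9-a->q12 q9-b->q13 q10-a->q2 q10-b->q14 q11-a->q14 q11-b->q15 q12-a->q15 q12-b->q16 q13-a->q16 q13-b->q1 q14-a->q5 q14-b->q17 q15-a->q17 q15-b->q18 q16-a->q18 q16-b->q3 q17-a->q9 q17-b->q19 q18-a->q19 q18-b->q6 q19-a->q13 q19-b->q0

Handle the two conditions separately and then intersect. The first has 5 states tracking the count of `b`s modulo 5; the second has 4 states tracking the input length modulo 4. A product state is a pair (one from each), accepting exactly when both do.
          a    b  
>  q0     q1   q2 
   q1     q3   q4 
   q2     q4   q5 
   q3     q6   q7 
   q4     q7   q8 
   q5     q8   q9 
   q6     q0  q10 
   q7    q10  q11 
   q8    q11  q12 
   q9    q12  q13 
   q10    q2  q14 
   q11   q14  q15 
   q12   q15  q16 
   q13   q16   q1 
 * q14    q5  q17 
   q15   q17  q18 
   q16   q18   q3 
   q17    q9  q19 
   q18   q19   q6 
   q19   q13   q0 
(> = start, * = accepting)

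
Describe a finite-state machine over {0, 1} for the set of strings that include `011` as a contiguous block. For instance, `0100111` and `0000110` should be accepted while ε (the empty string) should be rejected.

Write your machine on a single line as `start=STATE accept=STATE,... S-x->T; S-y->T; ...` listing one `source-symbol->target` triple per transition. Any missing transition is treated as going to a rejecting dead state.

start=s0; accept=s3; s0-0->s1; s0-1->s0; s1-0->s1; s1-1->s2; s2-0->s1; s2-1->s3; s3-0->s3; s3-1->s3

Track how much of `011` has been matched so far: state s0 is no progress, s3 is the absorbing accept state reached once `011` has occurred. Intermediate states record partial matches; on a mismatch, fall back to the longest reusable overlap.
4 states suffice.
        0   1  
>  s0   s1  s0 
   s1   s1  s2 
   s2   s1  s3 
 * s3   s3  s3 
(> = start, * = accepting)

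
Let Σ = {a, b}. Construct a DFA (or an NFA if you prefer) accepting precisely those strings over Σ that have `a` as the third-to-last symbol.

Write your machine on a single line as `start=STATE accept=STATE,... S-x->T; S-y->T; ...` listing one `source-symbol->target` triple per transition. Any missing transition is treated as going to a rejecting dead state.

start=s0; accept=s7,s8,s9,s10; s0-a->s1; s0-b->s2; s1-a->s3; s1-b->s4; s2-a->s5; s2-b->s6; s3-a->s7; s3-b->s8; s4-a->s9; s4-b->s10; s5-a->s11; s5-b->s12; s6-a->s13; s6-b->s14; s7-a->s7; s7-b->s8; s8-a->s9; s8-b->s10; s9-a->s11; s9-b->s12; s10-a->s13; s10-b->s14; s11-a->s7; s11-b->s8; s12-a->s9; s12-b->s10; s13-a->s11; s13-b->s12; s14-a->s13; s14-b->s14

A DFA must remember the last 3 symbols (since which symbol is third-to-last isn't known until the input ends). Use one state per possible window of the last ≤3 symbols; accept from those whose window starts with `a`.
          a    b  
>  s0     s1   s2 
   s1     s3   s4 
   s2     s5   s6 
   s3     s7   s8 
   s4     s9  s10 
   s5    s11  s12 
   s6    s13  s14 
 * s7     s7   s8 
 * s8     s9  s10 
 * s9    s11  s12 
 * s10   s13  s14 
   s11    s7   s8 
   s12    s9  s10 
   s13   s11  s12 
   s14   s13  s14 
(> = start, * = accepting)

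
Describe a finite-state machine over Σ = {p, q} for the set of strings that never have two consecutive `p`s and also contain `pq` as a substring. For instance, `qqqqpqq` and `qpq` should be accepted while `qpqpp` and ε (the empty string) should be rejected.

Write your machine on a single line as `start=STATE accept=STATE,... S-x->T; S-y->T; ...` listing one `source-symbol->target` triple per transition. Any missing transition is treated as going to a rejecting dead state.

Build one automaton per condition and run them in lockstep. One (3 states) tracks partial matches of the forbidden pattern `pp`; the other (3 states) tracks whether and how much of `pq` has been seen. Each combined state is a pair, one component from each; accept when both components accept.
With 6 states:
        p   q  
>  s0   s1  s0 
   s1   s2  s3 
   s2   s2  s4 
 * s3   s5  s3 
   s4   s4  s4 
 * s5   s4  s3 
(> = start, * = accepting)

start=s0; accept=s3,s5; s0-p->s1; s0-q->s0; s1-p->s2; s1-q->s3; s2-p->s2; s2-q->s4; s3-p->s5; s3-q->s3; s4-p->s4; s4-q->s4; s5-p->s4; s5-q->s3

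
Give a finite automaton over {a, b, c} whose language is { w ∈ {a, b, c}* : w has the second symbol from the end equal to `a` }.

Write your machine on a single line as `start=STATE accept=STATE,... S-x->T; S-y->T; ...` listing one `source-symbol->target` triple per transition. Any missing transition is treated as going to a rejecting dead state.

start=s0; accept=s4,s5,s6; s0-a->s1; s0-b->s2; s0-c->s3; s1-a->s4; s1-b->s5; s1-c->s6; s2-a->s7; s2-b->s8; s2-c->s9; s3-a->s10; s3-b->s11; s3-c->s12; s4-a->s4; s4-b->s5; s4-c->s6; s5-a->s7; s5-b->s8; s5-c->s9; s6-a->s10; s6-b->s11; s6-c->s12; s7-a->s4; s7-b->s5; s7-c->s6; s8-a->s7; s8-b->s8; s8-c->s9; s9-a->s10; s9-b->s11; s9-c->s12; s10-a->s4; s10-b->s5; s10-c->s6; s11-a->s7; s11-b->s8; s11-c->s9; s12-a->s10; s12-b->s11; s12-c->s12

Because acceptance depends on a position counted from the end, the machine has to buffer the most recent 2 symbols. Make each state the string of the last up-to-2 symbols read; on input `x` shift the window left and append `x`. Accept when the buffered window has length 2 and begins with `a`.
13 states suffice.
          a    b    c  
>  s0     s1   s2   s3 
   s1     s4   s5   s6 
   s2     s7   s8   s9 
   s3    s10  s11  s12 
 * s4     s4   s5   s6 
 * s5     s7   s8   s9 
 * s6    s10  s11  s12 
   s7     s4   s5   s6 
   s8     s7   s8   s9 
   s9    s10  s11  s12 
   s10    s4   s5   s6 
   s11    s7   s8   s9 
   s12   s10  s11  s12 
(> = start, * = accepting)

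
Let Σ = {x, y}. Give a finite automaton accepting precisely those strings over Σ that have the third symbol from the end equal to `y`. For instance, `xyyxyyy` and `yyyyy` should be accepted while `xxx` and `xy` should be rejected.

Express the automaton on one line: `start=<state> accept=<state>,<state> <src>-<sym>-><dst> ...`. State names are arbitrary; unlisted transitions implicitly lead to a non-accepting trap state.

A DFA must remember the last 3 symbols (since which symbol is third-to-last isn't known until the input ends). Use one state per possible window of the last ≤3 symbols; accept from those whose window starts with `y`.
With 15 states:
       x  y 
>  A   B  C 
   B   D  E 
   C   F  G 
   D   H  I 
   E   J  K 
   F   L  M 
   G   N  O 
   H   H  I 
   I   J  K 
   J   L  M 
   K   N  O 
 * L   H  I 
 * M   J  K 
 * N   L  M 
 * O   N  O 
(> = start, * = accepting)

start=A accept=L,M,N,O A-x->B A-y->C B-x->D B-y->E C-x->F C-y->G D-x->H D-y->I E-x->J E-y->K F-x->L F-y->M G-x->N G-y->O H-x->H H-y->I I-x->J I-y->K J-x->L J-y->M K-x->N K-y->O L-x->H L-y->I M-x->J M-y->K N-x->L N-y->M O-x->N O-y->O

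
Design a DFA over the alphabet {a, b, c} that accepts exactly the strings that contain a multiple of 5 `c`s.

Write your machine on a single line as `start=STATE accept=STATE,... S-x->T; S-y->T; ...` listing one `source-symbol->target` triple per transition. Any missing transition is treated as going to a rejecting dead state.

start=s0; accept=s0; s0-a->s0; s0-b->s0; s0-c->s1; s1-a->s1; s1-b->s1; s1-c->s2; s2-a->s2; s2-b->s2; s2-c->s3; s3-a->s3; s3-b->s3; s3-c->s4; s4-a->s4; s4-b->s4; s4-c->s0

The only thing that matters is how many `c`s have appeared, reduced mod 5. Use one state per residue: s0 for 0, …, s4 for 4. Reading `c` moves to the next residue; anything else stays put. s0 is accepting.
        a   b   c  
>* s0   s0  s0  s1 
   s1   s1  s1  s2 
   s2   s2  s2  s3 
   s3   s3  s3  s4 
   s4   s4  s4  s0 
(> = start, * = accepting)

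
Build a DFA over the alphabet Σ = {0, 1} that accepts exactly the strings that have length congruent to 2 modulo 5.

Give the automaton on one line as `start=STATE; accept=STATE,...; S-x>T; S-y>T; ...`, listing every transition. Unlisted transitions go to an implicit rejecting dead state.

Count input length modulo 5: every symbol advances one step around the cycle S0 → S1 → S2 → S3 → S4 → S0. Accept at S2.
A 5-state machine:
        0   1  
>  S0   S1  S1 
   S1   S2  S2 
 * S2   S3  S3 
   S3   S4  S4 
   S4   S0  S0 
(> = start, * = accepting)

start=S0; accept=S2; S0-0>S1; S0-1>S1; S1-0>S2; S1-1>S2; S2-0>S3; S2-1>S3; S3-0>S4; S3-1>S4; S4-0>S0; S4-1>S0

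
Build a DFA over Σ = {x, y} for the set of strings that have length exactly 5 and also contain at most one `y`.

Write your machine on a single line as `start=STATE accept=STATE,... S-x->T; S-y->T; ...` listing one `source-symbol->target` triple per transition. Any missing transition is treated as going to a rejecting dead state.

start=s0; accept=s10; s0-x->s1; s0-y->s2; s1-x->s3; s1-y->s4; s2-x->s4; s2-y->s5; s3-x->s6; s3-y->s7; s4-x->s7; s4-y->s5; s5-x->s5; s5-y->s5; s6-x->s8; s6-y->s9; s7-x->s9; s7-y->s5; s8-x->s10; s8-y->s10; s9-x->s10; s9-y->s5; s10-x->s5; s10-y->s5

Build one automaton per condition and run them in lockstep. The first has 7 states tracking the input length, saturating at 6; the second has 3 states tracking the count of `y`s, saturating at 2. A product state is a pair (one from each), accepting exactly when both do. Equivalent product states are then merged.
An 11-state machine:
          x    y  
>  s0     s1   s2 
   s1     s3   s4 
   s2     s4   s5 
   s3     s6   s7 
   s4     s7   s5 
   s5     s5   s5 
   s6     s8   s9 
   s7     s9   s5 
   s8    s10  s10 
   s9    s10   s5 
 * s10    s5   s5 
(> = start, * = accepting)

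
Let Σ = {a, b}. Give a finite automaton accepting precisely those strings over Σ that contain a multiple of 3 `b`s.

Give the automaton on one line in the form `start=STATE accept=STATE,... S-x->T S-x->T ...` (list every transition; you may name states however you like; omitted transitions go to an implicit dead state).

Keep the running count of `b`s modulo 3: each `b` advances along the cycle q0 → q1 → q2 → q0 while other symbols loop. Accept at q0.
With 3 states:
        a   b  
>* q0   q0  q1 
   q1   q1  q2 
   q2   q2  q0 
(> = start, * = accepting)

start=q0 accept=q0 q0-a->q0 q0-b->q1 q1-a->q1 q1-b->q2 q2-a->q2 q2-b->q0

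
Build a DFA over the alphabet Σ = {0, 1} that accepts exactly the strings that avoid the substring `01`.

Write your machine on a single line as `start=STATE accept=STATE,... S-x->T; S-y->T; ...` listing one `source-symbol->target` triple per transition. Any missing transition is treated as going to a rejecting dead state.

start=s0; accept=s0,s1; s0-0->s1; s0-1->s0; s1-0->s1; s1-1->s2; s2-0->s2; s2-1->s2

This is the complement of 'contains `01`'. Use the same substring-matching states — s0 through s2 holding how much of `01` has just been matched — but flip the accepting set: everything except the trap s2 accepts.
3 states suffice.
        0   1  
>* s0   s1  s0 
 * s1   s1  s2 
   s2   s2  s2 
(> = start, * = accepting)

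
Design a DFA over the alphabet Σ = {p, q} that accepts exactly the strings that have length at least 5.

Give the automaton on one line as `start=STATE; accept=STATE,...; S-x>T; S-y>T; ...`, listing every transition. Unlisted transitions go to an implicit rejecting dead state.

start=A; accept=F,G; A-p>B; A-q>B; B-p>C; B-q>C; C-p>D; C-q>D; D-p>E; D-q>E; E-p>F; E-q>F; F-p>G; F-q>G; G-p>G; G-q>G

We only need to distinguish lengths 0, 1, …, 5, and '>5'. Chain A → B → C → D → E → F → G on every symbol, with G looping. Accepting states: {F, G}.
7 states suffice.
       p  q 
>  A   B  B 
   B   C  C 
   C   D  D 
   D   E  E 
   E   F  F 
 * F   G  G 
 * G   G  G 
(> = start, * = accepting)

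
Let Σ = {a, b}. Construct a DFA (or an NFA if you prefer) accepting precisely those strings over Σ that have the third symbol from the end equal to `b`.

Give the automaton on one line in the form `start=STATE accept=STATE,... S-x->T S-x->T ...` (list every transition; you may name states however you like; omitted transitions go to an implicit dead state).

start=S0 accept=S11,S12,S13,S14 S0-a->S1 S0-b->S2 S1-a->S3 S1-b->S4 S2-a->S5 S2-b->S6 S3-a->S7 S3-b->S8 S4-a->S9 S4-b->S10 S5-a->S11 S5-b->S12 S6-a->S13 S6-b->S14 S7-a->S7 S7-b->S8 S8-a->S9 S8-b->S10 S9-a->S11 S9-b->S12 S10-a->S13 S10-b->S14 S11-a->S7 S11-b->S8 S12-a->S9 S12-b->S10 S13-a->S11 S13-b->S12 S14-a->S13 S14-b->S14

A DFA must remember the last 3 symbols (since which symbol is third-to-last isn't known until the input ends). Use one state per possible window of the last ≤3 symbols; accept from those whose window starts with `b`.
15 states suffice.
          a    b  
>  S0     S1   S2 
   S1     S3   S4 
   S2     S5   S6 
   S3     S7   S8 
   S4     S9  S10 
   S5    S11  S12 
   S6    S13  S14 
   S7     S7   S8 
   S8     S9  S10 
   S9    S11  S12 
   S10   S13  S14 
 * S11    S7   S8 
 * S12    S9  S10 
 * S13   S11  S12 
 * S14   S13  S14 
(> = start, * = accepting)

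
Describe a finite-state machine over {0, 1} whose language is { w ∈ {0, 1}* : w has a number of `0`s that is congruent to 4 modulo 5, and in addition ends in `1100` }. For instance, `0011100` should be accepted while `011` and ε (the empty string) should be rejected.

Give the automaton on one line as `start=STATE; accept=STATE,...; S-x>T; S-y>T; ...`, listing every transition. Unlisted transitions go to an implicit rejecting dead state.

Build one automaton per condition and run them in lockstep. The first has 5 states tracking the count of `0`s modulo 5; the second has 5 states tracking how much of the suffix `1100` has currently been matched. A product state is a pair (one from each), accepting exactly when both do. After merging equivalent states the machine shrinks.
        0   1  
>  q0   q1  q0 
   q1   q2  q1 
   q2   q3  q4 
   q3   q5  q3 
   q4   q3  q6 
   q5   q0  q5 
   q6   q7  q6 
   q7   q8  q3 
 * q8   q0  q5 
(> = start, * = accepting)

start=q0; accept=q8; q0-0>q1; q0-1>q0; q1-0>q2; q1-1>q1; q2-0>q3; q2-1>q4; q3-0>q5; q3-1>q3; q4-0>q3; q4-1>q6; q5-0>q0; q5-1>q5; q6-0>q7; q6-1>q6; q7-0>q8; q7-1>q3; q8-0>q0; q8-1>q5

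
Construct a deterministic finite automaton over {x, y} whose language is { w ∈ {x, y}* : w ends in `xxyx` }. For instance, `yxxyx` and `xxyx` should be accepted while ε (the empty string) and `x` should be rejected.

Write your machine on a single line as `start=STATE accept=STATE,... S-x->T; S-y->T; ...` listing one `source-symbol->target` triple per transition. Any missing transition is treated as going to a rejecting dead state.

start=q0; accept=q4; q0-x->q1; q0-y->q0; q1-x->q2; q1-y->q0; q2-x->q2; q2-y->q3; q3-x->q4; q3-y->q0; q4-x->q2; q4-y->q0

Let each state record the length of the longest suffix of the input read so far that is also a prefix of `xxyx`. q1 means the last symbol is `x`; q2 means the last 2 symbols are `xx`; q3 means the last 3 symbols are `xxy`; q4 means the last 4 symbols are `xxyx`. Accept only at q4, where the string currently ends in `xxyx`.
With 5 states:
        x   y  
>  q0   q1  q0 
   q1   q2  q0 
   q2   q2  q3 
   q3   q4  q0 
 * q4   q2  q0 
(> = start, * = accepting)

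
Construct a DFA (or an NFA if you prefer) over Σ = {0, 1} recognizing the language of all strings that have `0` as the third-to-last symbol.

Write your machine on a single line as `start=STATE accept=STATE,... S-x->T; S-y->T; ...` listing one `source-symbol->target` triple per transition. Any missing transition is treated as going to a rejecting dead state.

Because acceptance depends on a position counted from the end, the machine has to buffer the most recent 3 symbols. Make each state the string of the last up-to-3 symbols read; on input `x` shift the window left and append `x`. Accept when the buffered window has length 3 and begins with `0`.
A 15-state machine:
          0    1  
>  S0     S1   S2 
   S1     S3   S4 
   S2     S5   S6 
   S3     S7   S8 
   S4     S9  S10 
   S5    S11  S12 
   S6    S13  S14 
 * S7     S7   S8 
 * S8     S9  S10 
 * S9    S11  S12 
 * S10   S13  S14 
   S11    S7   S8 
   S12    S9  S10 
   S13   S11  S12 
   S14   S13  S14 
(> = start, * = accepting)

start=S0; accept=S7,S8,S9,S10; S0-0->S1; S0-1->S2; S1-0->S3; S1-1->S4; S2-0->S5; S2-1->S6; S3-0->S7; S3-1->S8; S4-0->S9; S4-1->S10; S5-0->S11; S5-1->S12; S6-0->S13; S6-1->S14; S7-0->S7; S7-1->S8; S8-0->S9; S8-1->S10; S9-0->S11; S9-1->S12; S10-0->S13; S10-1->S14; S11-0->S7; S11-1->S8; S12-0->S9; S12-1->S10; S13-0->S11; S13-1->S12; S14-0->S13; S14-1->S14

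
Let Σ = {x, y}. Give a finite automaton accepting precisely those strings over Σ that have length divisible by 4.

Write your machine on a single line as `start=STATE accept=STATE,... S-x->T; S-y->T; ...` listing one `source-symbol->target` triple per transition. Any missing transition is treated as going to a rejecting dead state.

Only the length mod 4 matters, so use a 4-cycle: from any state, every input symbol moves to the next state, wrapping q3 back to q0. Mark q0 accepting.
        x   y  
>* q0   q1  q1 
   q1   q2  q2 
   q2   q3  q3 
   q3   q0  q0 
(> = start, * = accepting)

start=q0; accept=q0; q0-x->q1; q0-y->q1; q1-x->q2; q1-y->q2; q2-x->q3; q2-y->q3; q3-x->q0; q3-y->q0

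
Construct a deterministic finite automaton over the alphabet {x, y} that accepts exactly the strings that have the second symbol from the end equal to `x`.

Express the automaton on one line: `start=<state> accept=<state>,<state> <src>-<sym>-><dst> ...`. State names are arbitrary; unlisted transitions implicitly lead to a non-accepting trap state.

Because acceptance depends on a position counted from the end, the machine has to buffer the most recent 2 symbols. Make each state the string of the last up-to-2 symbols read; on input `x` shift the window left and append `x`. Accept when the buffered window has length 2 and begins with `x`.
7 states suffice.
        x   y  
>  S0   S1  S2 
   S1   S3  S4 
   S2   S5  S6 
 * S3   S3  S4 
 * S4   S5  S6 
   S5   S3  S4 
   S6   S5  S6 
(> = start, * = accepting)

start=S0 accept=S3,S4 S0-x->S1 S0-y->S2 S1-x->S3 S1-y->S4 S2-x->S5 S2-y->S6 S3-x->S3 S3-y->S4 S4-x->S5 S4-y->S6 S5-x->S3 S5-y->S4 S6-x->S5 S6-y->S6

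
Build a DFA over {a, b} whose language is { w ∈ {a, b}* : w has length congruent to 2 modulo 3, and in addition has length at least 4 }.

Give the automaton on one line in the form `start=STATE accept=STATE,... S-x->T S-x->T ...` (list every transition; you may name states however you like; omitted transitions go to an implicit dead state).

start=s0 accept=s5 s0-a->s1 s0-b->s1 s1-a->s2 s1-b->s2 s2-a->s3 s2-b->s3 s3-a->s4 s3-b->s4 s4-a->s5 s4-b->s5 s5-a->s3 s5-b->s3

Run two small machines in parallel and take their product. The first has 3 states tracking the input length modulo 3; the second has 6 states tracking the input length, saturating at 5. A product state is a pair (one from each), accepting exactly when both do. Equivalent product states are then merged.
With 6 states:
        a   b  
>  s0   s1  s1 
   s1   s2  s2 
   s2   s3  s3 
   s3   s4  s4 
   s4   s5  s5 
 * s5   s3  s3 
(> = start, * = accepting)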